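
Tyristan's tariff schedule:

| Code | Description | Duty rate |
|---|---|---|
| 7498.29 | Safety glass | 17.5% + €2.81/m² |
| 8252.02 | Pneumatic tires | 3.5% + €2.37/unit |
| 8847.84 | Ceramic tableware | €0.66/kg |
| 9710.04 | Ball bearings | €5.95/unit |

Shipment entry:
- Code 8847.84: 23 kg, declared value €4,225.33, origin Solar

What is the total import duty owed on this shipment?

€15.18

Line 1 (8847.84, Solar, 23 kg, €4,225.33):
Base rate for 8847.84 is €0.66/kg.
Duty = 23 × €0.66 = €15.18.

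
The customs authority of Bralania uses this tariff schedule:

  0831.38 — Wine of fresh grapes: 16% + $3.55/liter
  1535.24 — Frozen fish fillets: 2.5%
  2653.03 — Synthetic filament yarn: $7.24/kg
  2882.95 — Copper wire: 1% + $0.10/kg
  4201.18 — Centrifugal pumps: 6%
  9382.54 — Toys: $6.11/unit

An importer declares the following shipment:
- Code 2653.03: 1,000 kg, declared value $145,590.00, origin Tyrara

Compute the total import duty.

Line 1 (2653.03, Tyrara, 1,000 kg, $145,590.00):
Base rate for 2653.03 is $7.24/kg.
Duty = 1,000 × $7.24 = $7,240.00.

$7,240.00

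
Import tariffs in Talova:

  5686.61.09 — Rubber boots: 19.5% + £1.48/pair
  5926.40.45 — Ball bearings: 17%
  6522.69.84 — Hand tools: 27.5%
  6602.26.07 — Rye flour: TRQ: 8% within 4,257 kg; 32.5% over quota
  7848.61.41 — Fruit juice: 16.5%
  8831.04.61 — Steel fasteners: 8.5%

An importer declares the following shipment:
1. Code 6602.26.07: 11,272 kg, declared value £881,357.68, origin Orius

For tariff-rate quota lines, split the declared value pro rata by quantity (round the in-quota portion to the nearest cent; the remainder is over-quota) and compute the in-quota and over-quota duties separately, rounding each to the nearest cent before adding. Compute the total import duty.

Line 1 (6602.26.07, Orius, 11,272 kg, £881,357.68):
Code 6602.26.07 is under a tariff-rate quota (threshold 4,257 kg). In-quota: 4,257 kg at 8%; over-quota: 7,015 kg at 32.5%.
Pro-rata value split: in-quota = £881,357.68 × 4,257/11,272 = £332,854.83; over-quota = £881,357.68 − £332,854.83 = £548,502.85.
In-quota duty = £332,854.83 × 8% = £26,628.39. Over-quota duty = £548,502.85 × 32.5% = £178,263.43.
Line duty = £26,628.39 + £178,263.43 = £204,891.82.

£204,891.82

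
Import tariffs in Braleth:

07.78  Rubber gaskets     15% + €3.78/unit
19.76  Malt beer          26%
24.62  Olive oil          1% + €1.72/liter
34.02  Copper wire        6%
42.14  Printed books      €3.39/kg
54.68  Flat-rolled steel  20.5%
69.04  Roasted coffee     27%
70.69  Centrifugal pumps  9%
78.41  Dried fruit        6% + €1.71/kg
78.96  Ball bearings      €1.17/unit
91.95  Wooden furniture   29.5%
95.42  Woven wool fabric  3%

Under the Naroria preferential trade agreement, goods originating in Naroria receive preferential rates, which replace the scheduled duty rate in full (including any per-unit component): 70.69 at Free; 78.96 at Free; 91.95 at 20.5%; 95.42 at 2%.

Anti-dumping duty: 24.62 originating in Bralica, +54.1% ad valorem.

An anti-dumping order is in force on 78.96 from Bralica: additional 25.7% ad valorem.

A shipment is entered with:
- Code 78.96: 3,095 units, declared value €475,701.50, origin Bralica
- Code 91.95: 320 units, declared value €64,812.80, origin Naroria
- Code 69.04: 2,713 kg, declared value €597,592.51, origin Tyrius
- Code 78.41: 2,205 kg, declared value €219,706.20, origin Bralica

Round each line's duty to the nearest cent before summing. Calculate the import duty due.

€317,465.96

Line 1 (78.96, Bralica, 3,095 units, €475,701.50):
Base rate for 78.96 is €1.17/unit.
78.96 has an FTA preferential rate, but origin Bralica is not Naroria; base rate stands.
Additional duty on 78.96 from Bralica: +25.7% ad valorem. Applied ad valorem rate = 25.7%.
Duty = €475,701.50 × 25.7% + 3,095 × €1.17 = €125,876.44.
Line 2 (91.95, Naroria, 320 units, €64,812.80):
Base rate for 91.95 is 29.5%.
Origin Naroria qualifies under the Braleth–Naroria agreement and 91.95 is covered: preferential rate 20.5% applies instead.
Duty = €64,812.80 × 20.5% = €13,286.62.
Line 3 (69.04, Tyrius, 2,713 kg, €597,592.51):
Base rate for 69.04 is 27%.
Duty = €597,592.51 × 27% = €161,349.98.
Line 4 (78.41, Bralica, 2,205 kg, €219,706.20):
Base rate for 78.41 is 6% + €1.71/kg.
Duty = €219,706.20 × 6% + 2,205 × €1.71 = €16,952.92.
Total = €125,876.44 + €13,286.62 + €161,349.98 + €16,952.92 = €317,465.96.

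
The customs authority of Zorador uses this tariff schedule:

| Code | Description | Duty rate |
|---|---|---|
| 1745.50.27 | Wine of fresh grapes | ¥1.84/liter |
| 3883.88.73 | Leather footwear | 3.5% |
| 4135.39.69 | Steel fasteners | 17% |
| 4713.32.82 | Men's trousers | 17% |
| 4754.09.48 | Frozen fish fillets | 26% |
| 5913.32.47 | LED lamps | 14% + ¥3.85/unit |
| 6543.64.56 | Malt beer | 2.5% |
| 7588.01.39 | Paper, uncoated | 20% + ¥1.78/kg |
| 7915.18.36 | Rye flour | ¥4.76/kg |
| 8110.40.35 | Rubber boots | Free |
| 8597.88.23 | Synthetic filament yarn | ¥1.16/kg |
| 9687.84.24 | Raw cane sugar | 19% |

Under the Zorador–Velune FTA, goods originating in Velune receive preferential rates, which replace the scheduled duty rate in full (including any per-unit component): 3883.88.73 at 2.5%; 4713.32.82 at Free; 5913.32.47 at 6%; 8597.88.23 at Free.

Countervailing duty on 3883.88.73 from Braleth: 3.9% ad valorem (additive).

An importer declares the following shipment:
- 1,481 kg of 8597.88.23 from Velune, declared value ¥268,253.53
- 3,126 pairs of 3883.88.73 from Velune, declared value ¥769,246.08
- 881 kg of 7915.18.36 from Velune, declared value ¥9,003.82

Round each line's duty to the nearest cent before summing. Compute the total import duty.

Line 1 (8597.88.23, Velune, 1,481 kg, ¥268,253.53):
Base rate for 8597.88.23 is ¥1.16/kg.
Origin Velune qualifies under the Zorador–Velune agreement and 8597.88.23 is covered: preferential rate Free applies instead.
Duty = ¥268,253.53 × 0% = ¥0.00.
Line 2 (3883.88.73, Velune, 3,126 pairs, ¥769,246.08):
Base rate for 3883.88.73 is 3.5%.
Origin Velune qualifies under the Zorador–Velune agreement and 3883.88.73 is covered: preferential rate 2.5% applies instead.
The additional-duty order on 3883.88.73 targets Braleth, not Velune; it does not apply.
Duty = ¥769,246.08 × 2.5% = ¥19,231.15.
Line 3 (7915.18.36, Velune, 881 kg, ¥9,003.82):
Base rate for 7915.18.36 is ¥4.76/kg.
Origin Velune is the FTA partner but 7915.18.36 is not on the preference list; base rate stands.
Duty = 881 × ¥4.76 = ¥4,193.56.
Total = ¥0.00 + ¥19,231.15 + ¥4,193.56 = ¥23,424.71.

¥23,424.71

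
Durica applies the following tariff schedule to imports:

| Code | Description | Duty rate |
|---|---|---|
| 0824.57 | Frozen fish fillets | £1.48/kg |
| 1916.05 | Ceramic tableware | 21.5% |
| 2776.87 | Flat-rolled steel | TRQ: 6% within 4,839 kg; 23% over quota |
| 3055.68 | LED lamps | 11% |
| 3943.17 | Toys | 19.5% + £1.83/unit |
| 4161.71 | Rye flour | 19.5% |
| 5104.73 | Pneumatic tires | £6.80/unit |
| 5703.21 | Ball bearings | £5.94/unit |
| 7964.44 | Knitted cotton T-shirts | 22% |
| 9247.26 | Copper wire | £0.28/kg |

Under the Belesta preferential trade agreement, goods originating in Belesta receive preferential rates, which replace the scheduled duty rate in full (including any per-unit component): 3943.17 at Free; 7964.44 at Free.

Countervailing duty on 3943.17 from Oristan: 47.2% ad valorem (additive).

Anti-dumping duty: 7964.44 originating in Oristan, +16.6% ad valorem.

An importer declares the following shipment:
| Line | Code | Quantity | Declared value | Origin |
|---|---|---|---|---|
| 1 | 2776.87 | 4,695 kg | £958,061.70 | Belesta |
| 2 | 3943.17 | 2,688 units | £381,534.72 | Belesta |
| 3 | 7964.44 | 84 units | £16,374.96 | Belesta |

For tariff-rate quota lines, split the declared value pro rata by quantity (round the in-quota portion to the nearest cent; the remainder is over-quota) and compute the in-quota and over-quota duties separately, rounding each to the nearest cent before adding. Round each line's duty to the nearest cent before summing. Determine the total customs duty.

Line 1 (2776.87, Belesta, 4,695 kg, £958,061.70):
Code 2776.87 is under a tariff-rate quota (threshold 4,839 kg). Quantity 4,695 kg is within the quota, so the in-quota rate 6% applies to the full value.
Duty = £958,061.70 × 6% = £57,483.70.
Line 2 (3943.17, Belesta, 2,688 units, £381,534.72):
Base rate for 3943.17 is 19.5% + £1.83/unit.
Origin Belesta qualifies under the Durica–Belesta agreement and 3943.17 is covered: preferential rate Free applies instead.
The additional-duty order on 3943.17 targets Oristan, not Belesta; it does not apply.
Duty = £381,534.72 × 0% = £0.00.
Line 3 (7964.44, Belesta, 84 units, £16,374.96):
Base rate for 7964.44 is 22%.
Origin Belesta qualifies under the Durica–Belesta agreement and 7964.44 is covered: preferential rate Free applies instead.
The additional-duty order on 7964.44 targets Oristan, not Belesta; it does not apply.
Duty = £16,374.96 × 0% = £0.00.
Total = £57,483.70 + £0.00 + £0.00 = £57,483.70.

£57,483.70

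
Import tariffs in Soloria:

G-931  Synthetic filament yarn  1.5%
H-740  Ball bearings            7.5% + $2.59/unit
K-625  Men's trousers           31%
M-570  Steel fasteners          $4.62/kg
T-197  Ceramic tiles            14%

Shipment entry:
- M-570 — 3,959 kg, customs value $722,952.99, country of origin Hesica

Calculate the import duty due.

Line 1 (M-570, Hesica, 3,959 kg, $722,952.99):
Base rate for M-570 is $4.62/kg.
Duty = 3,959 × $4.62 = $18,290.58.

$18,290.58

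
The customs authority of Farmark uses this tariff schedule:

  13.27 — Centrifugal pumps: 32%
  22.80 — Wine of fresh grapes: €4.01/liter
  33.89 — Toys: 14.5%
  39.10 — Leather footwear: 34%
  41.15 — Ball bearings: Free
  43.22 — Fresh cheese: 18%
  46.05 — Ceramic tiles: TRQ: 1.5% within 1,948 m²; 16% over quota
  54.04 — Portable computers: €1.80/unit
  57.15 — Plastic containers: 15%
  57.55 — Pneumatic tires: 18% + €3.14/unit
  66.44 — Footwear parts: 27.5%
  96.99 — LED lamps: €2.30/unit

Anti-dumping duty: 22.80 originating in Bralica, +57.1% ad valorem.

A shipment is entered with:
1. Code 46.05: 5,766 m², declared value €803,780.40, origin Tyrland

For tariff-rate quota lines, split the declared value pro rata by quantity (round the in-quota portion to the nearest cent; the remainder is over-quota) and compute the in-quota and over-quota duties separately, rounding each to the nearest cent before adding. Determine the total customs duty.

Line 1 (46.05, Tyrland, 5,766 m², €803,780.40):
Code 46.05 is under a tariff-rate quota (threshold 1,948 m²). In-quota: 1,948 m² at 1.5%; over-quota: 3,818 m² at 16%.
Pro-rata value split: in-quota = €803,780.40 × 1,948/5,766 = €271,551.20; over-quota = €803,780.40 − €271,551.20 = €532,229.20.
In-quota duty = €271,551.20 × 1.5% = €4,073.27. Over-quota duty = €532,229.20 × 16% = €85,156.67.
Line duty = €4,073.27 + €85,156.67 = €89,229.94.

€89,229.94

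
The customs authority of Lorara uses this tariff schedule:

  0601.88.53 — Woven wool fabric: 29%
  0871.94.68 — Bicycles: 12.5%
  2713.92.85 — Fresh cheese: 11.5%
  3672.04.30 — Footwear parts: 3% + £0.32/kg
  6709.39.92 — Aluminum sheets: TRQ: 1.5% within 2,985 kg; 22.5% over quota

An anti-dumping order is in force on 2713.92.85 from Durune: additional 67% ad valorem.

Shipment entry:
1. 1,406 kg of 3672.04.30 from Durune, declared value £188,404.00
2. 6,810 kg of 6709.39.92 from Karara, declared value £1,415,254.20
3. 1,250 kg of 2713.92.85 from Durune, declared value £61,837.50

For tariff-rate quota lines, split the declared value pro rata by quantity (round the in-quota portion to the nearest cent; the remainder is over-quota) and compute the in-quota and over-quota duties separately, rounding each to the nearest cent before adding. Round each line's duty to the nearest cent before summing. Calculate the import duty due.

£242,804.71

Line 1 (3672.04.30, Durune, 1,406 kg, £188,404.00):
Base rate for 3672.04.30 is 3% + £0.32/kg.
Duty = £188,404.00 × 3% + 1,406 × £0.32 = £6,102.04.
Line 2 (6709.39.92, Karara, 6,810 kg, £1,415,254.20):
Code 6709.39.92 is under a tariff-rate quota (threshold 2,985 kg). In-quota: 2,985 kg at 1.5%; over-quota: 3,825 kg at 22.5%.
Pro-rata value split: in-quota = £1,415,254.20 × 2,985/6,810 = £620,342.70; over-quota = £1,415,254.20 − £620,342.70 = £794,911.50.
In-quota duty = £620,342.70 × 1.5% = £9,305.14. Over-quota duty = £794,911.50 × 22.5% = £178,855.09.
Line duty = £9,305.14 + £178,855.09 = £188,160.23.
Line 3 (2713.92.85, Durune, 1,250 kg, £61,837.50):
Base rate for 2713.92.85 is 11.5%.
Additional duty on 2713.92.85 from Durune: +67%. Applied ad valorem rate: 11.5% + 67% = 78.5%.
Duty = £61,837.50 × 78.5% = £48,542.44.
Total = £6,102.04 + £188,160.23 + £48,542.44 = £242,804.71.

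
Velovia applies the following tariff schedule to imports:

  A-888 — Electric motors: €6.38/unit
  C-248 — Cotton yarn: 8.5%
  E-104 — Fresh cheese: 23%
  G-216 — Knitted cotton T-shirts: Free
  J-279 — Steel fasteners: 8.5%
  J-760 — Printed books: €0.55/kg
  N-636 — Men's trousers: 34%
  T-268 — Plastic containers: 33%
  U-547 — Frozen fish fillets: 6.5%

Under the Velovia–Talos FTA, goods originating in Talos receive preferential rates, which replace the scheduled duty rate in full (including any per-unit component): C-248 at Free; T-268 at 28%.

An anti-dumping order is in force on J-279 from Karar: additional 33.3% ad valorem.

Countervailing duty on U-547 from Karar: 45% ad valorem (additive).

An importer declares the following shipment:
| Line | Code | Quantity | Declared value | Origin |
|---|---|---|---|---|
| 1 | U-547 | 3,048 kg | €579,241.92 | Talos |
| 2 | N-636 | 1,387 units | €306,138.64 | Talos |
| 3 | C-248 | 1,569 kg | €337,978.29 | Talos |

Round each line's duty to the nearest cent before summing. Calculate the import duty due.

€141,737.86

Line 1 (U-547, Talos, 3,048 kg, €579,241.92):
Base rate for U-547 is 6.5%.
Origin Talos is the FTA partner but U-547 is not on the preference list; base rate stands.
The additional-duty order on U-547 targets Karar, not Talos; it does not apply.
Duty = €579,241.92 × 6.5% = €37,650.72.
Line 2 (N-636, Talos, 1,387 units, €306,138.64):
Base rate for N-636 is 34%.
Origin Talos is the FTA partner but N-636 is not on the preference list; base rate stands.
Duty = €306,138.64 × 34% = €104,087.14.
Line 3 (C-248, Talos, 1,569 kg, €337,978.29):
Base rate for C-248 is 8.5%.
Origin Talos qualifies under the Velovia–Talos agreement and C-248 is covered: preferential rate Free applies instead.
Duty = €337,978.29 × 0% = €0.00.
Total = €37,650.72 + €104,087.14 + €0.00 = €141,737.86.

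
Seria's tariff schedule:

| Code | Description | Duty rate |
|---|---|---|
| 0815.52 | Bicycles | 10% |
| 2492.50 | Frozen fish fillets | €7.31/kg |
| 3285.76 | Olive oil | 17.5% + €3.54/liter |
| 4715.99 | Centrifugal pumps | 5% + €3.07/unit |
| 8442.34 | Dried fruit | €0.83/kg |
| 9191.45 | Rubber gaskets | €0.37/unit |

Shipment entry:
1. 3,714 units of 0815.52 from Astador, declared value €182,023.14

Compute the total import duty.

Line 1 (0815.52, Astador, 3,714 units, €182,023.14):
Base rate for 0815.52 is 10%.
Duty = €182,023.14 × 10% = €18,202.31.

€18,202.31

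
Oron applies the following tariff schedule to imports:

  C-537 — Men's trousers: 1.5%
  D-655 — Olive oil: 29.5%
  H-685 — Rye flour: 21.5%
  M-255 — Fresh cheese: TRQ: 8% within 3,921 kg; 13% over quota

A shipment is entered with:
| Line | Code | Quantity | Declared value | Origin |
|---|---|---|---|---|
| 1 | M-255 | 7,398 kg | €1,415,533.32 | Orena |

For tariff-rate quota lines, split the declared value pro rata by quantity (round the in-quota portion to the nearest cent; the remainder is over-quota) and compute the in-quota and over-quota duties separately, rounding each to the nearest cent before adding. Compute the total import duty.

€146,507.12

Line 1 (M-255, Orena, 7,398 kg, €1,415,533.32):
Code M-255 is under a tariff-rate quota (threshold 3,921 kg). In-quota: 3,921 kg at 8%; over-quota: 3,477 kg at 13%.
Pro-rata value split: in-quota = €1,415,533.32 × 3,921/7,398 = €750,244.14; over-quota = €1,415,533.32 − €750,244.14 = €665,289.18.
In-quota duty = €750,244.14 × 8% = €60,019.53. Over-quota duty = €665,289.18 × 13% = €86,487.59.
Line duty = €60,019.53 + €86,487.59 = €146,507.12.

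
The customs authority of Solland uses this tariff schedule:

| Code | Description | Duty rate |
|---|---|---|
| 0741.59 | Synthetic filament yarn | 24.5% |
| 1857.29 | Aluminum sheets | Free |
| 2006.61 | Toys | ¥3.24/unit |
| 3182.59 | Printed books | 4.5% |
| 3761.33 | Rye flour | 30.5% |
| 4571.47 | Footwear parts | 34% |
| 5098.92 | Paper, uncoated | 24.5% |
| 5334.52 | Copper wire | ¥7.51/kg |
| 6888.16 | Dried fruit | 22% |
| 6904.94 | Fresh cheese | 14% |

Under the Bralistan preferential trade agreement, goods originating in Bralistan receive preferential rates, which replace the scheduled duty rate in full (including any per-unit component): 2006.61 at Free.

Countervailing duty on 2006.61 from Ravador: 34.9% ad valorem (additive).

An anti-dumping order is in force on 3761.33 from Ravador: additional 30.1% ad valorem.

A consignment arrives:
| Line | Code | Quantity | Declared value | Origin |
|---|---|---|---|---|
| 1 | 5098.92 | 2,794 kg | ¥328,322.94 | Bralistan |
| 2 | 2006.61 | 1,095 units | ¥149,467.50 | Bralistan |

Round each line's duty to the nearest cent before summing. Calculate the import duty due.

Line 1 (5098.92, Bralistan, 2,794 kg, ¥328,322.94):
Base rate for 5098.92 is 24.5%.
Origin Bralistan is the FTA partner but 5098.92 is not on the preference list; base rate stands.
Duty = ¥328,322.94 × 24.5% = ¥80,439.12.
Line 2 (2006.61, Bralistan, 1,095 units, ¥149,467.50):
Base rate for 2006.61 is ¥3.24/unit.
Origin Bralistan qualifies under the Solland–Bralistan agreement and 2006.61 is covered: preferential rate Free applies instead.
The additional-duty order on 2006.61 targets Ravador, not Bralistan; it does not apply.
Duty = ¥149,467.50 × 0% = ¥0.00.
Total = ¥80,439.12 + ¥0.00 = ¥80,439.12.

¥80,439.12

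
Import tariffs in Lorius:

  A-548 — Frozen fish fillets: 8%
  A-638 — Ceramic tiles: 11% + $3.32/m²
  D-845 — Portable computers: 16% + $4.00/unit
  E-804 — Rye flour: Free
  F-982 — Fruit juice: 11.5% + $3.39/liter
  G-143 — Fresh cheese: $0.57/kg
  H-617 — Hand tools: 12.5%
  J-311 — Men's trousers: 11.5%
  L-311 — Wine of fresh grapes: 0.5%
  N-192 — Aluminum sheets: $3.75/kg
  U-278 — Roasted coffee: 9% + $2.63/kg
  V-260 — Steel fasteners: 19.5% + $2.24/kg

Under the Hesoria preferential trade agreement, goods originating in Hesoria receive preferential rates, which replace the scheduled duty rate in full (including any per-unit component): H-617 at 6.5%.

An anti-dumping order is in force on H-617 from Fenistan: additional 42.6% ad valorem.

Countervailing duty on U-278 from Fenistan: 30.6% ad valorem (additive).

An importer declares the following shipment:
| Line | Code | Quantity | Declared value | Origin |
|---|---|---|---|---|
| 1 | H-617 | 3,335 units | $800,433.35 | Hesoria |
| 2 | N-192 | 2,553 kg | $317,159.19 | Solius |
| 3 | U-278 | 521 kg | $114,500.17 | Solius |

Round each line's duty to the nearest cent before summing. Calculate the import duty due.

$73,277.17

Line 1 (H-617, Hesoria, 3,335 units, $800,433.35):
Base rate for H-617 is 12.5%.
Origin Hesoria qualifies under the Lorius–Hesoria agreement and H-617 is covered: preferential rate 6.5% applies instead.
The additional-duty order on H-617 targets Fenistan, not Hesoria; it does not apply.
Duty = $800,433.35 × 6.5% = $52,028.17.
Line 2 (N-192, Solius, 2,553 kg, $317,159.19):
Base rate for N-192 is $3.75/kg.
Duty = 2,553 × $3.75 = $9,573.75.
Line 3 (U-278, Solius, 521 kg, $114,500.17):
Base rate for U-278 is 9% + $2.63/kg.
The additional-duty order on U-278 targets Fenistan, not Solius; it does not apply.
Duty = $114,500.17 × 9% + 521 × $2.63 = $11,675.25.
Total = $52,028.17 + $9,573.75 + $11,675.25 = $73,277.17.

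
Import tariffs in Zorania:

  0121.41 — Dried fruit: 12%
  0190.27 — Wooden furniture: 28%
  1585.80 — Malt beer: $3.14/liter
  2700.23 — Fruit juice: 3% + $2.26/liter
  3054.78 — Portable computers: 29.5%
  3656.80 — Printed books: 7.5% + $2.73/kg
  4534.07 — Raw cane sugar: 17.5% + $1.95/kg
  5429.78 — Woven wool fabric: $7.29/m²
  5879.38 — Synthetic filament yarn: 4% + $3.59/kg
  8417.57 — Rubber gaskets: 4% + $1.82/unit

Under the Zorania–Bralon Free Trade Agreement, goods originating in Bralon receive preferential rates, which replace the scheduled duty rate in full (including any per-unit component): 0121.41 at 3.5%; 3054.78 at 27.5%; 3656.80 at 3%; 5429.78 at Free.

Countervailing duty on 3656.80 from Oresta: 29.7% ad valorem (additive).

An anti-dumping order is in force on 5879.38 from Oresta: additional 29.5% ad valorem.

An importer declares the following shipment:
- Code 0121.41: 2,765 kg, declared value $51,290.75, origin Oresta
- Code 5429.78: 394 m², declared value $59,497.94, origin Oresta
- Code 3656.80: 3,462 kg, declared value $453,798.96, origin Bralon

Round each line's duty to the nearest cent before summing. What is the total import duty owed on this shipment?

Line 1 (0121.41, Oresta, 2,765 kg, $51,290.75):
Base rate for 0121.41 is 12%.
0121.41 has an FTA preferential rate, but origin Oresta is not Bralon; base rate stands.
Duty = $51,290.75 × 12% = $6,154.89.
Line 2 (5429.78, Oresta, 394 m², $59,497.94):
Base rate for 5429.78 is $7.29/m².
5429.78 has an FTA preferential rate, but origin Oresta is not Bralon; base rate stands.
Duty = 394 × $7.29 = $2,872.26.
Line 3 (3656.80, Bralon, 3,462 kg, $453,798.96):
Base rate for 3656.80 is 7.5% + $2.73/kg.
Origin Bralon qualifies under the Zorania–Bralon agreement and 3656.80 is covered: preferential rate 3% applies instead.
The additional-duty order on 3656.80 targets Oresta, not Bralon; it does not apply.
Duty = $453,798.96 × 3% = $13,613.97.
Total = $6,154.89 + $2,872.26 + $13,613.97 = $22,641.12.

$22,641.12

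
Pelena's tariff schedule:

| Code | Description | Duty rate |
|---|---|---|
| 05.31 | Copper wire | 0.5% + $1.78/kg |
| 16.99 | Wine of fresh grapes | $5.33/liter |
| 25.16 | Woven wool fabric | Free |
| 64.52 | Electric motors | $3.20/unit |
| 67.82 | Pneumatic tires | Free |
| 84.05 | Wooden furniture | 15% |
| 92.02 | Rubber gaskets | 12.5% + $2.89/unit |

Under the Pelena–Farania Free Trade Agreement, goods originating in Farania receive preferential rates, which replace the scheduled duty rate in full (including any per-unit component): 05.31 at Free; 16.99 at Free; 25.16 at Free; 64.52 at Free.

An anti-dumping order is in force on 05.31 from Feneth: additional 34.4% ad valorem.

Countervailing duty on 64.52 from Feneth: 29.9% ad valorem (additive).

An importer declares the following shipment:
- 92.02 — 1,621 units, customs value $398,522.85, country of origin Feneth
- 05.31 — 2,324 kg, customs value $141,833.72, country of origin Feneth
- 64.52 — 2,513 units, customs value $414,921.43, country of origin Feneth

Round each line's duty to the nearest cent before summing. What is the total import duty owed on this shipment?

Line 1 (92.02, Feneth, 1,621 units, $398,522.85):
Base rate for 92.02 is 12.5% + $2.89/unit.
Duty = $398,522.85 × 12.5% + 1,621 × $2.89 = $54,500.05.
Line 2 (05.31, Feneth, 2,324 kg, $141,833.72):
Base rate for 05.31 is 0.5% + $1.78/kg.
05.31 has an FTA preferential rate, but origin Feneth is not Farania; base rate stands.
Additional duty on 05.31 from Feneth: +34.4%. Applied ad valorem rate: 0.5% + 34.4% = 34.9%.
Duty = $141,833.72 × 34.9% + 2,324 × $1.78 = $53,636.69.
Line 3 (64.52, Feneth, 2,513 units, $414,921.43):
Base rate for 64.52 is $3.20/unit.
64.52 has an FTA preferential rate, but origin Feneth is not Farania; base rate stands.
Additional duty on 64.52 from Feneth: +29.9% ad valorem. Applied ad valorem rate = 29.9%.
Duty = $414,921.43 × 29.9% + 2,513 × $3.20 = $132,103.11.
Total = $54,500.05 + $53,636.69 + $132,103.11 = $240,239.85.

$240,239.85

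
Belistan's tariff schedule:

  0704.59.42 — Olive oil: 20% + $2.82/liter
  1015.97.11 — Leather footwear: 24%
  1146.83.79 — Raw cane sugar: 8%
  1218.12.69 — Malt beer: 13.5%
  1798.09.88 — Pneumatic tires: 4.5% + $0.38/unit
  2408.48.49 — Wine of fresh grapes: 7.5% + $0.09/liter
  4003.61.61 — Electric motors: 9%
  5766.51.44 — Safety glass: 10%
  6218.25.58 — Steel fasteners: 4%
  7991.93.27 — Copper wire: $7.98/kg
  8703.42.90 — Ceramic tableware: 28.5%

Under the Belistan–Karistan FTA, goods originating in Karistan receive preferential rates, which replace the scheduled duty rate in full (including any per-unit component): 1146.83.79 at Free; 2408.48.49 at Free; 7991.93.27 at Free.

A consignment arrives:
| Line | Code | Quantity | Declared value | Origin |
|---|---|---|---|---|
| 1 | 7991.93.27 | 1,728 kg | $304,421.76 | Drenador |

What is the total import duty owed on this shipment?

Line 1 (7991.93.27, Drenador, 1,728 kg, $304,421.76):
Base rate for 7991.93.27 is $7.98/kg.
7991.93.27 has an FTA preferential rate, but origin Drenador is not Karistan; base rate stands.
Duty = 1,728 × $7.98 = $13,789.44.

$13,789.44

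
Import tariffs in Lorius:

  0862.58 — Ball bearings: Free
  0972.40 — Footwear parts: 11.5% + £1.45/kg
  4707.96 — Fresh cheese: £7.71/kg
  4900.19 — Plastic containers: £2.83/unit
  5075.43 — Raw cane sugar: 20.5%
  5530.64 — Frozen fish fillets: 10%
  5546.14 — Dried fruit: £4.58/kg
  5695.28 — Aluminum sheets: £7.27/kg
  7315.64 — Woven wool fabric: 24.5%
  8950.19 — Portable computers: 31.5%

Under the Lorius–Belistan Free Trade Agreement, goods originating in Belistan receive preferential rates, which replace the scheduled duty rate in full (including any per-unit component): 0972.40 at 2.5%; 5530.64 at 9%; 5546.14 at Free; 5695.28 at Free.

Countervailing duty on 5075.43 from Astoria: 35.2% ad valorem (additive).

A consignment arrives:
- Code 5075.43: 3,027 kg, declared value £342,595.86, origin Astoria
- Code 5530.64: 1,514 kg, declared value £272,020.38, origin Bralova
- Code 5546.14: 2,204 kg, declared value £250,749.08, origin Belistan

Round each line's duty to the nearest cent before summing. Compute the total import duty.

£218,027.93

Line 1 (5075.43, Astoria, 3,027 kg, £342,595.86):
Base rate for 5075.43 is 20.5%.
Additional duty on 5075.43 from Astoria: +35.2%. Applied ad valorem rate: 20.5% + 35.2% = 55.7%.
Duty = £342,595.86 × 55.7% = £190,825.89.
Line 2 (5530.64, Bralova, 1,514 kg, £272,020.38):
Base rate for 5530.64 is 10%.
5530.64 has an FTA preferential rate, but origin Bralova is not Belistan; base rate stands.
Duty = £272,020.38 × 10% = £27,202.04.
Line 3 (5546.14, Belistan, 2,204 kg, £250,749.08):
Base rate for 5546.14 is £4.58/kg.
Origin Belistan qualifies under the Lorius–Belistan agreement and 5546.14 is covered: preferential rate Free applies instead.
Duty = £250,749.08 × 0% = £0.00.
Total = £190,825.89 + £27,202.04 + £0.00 = £218,027.93.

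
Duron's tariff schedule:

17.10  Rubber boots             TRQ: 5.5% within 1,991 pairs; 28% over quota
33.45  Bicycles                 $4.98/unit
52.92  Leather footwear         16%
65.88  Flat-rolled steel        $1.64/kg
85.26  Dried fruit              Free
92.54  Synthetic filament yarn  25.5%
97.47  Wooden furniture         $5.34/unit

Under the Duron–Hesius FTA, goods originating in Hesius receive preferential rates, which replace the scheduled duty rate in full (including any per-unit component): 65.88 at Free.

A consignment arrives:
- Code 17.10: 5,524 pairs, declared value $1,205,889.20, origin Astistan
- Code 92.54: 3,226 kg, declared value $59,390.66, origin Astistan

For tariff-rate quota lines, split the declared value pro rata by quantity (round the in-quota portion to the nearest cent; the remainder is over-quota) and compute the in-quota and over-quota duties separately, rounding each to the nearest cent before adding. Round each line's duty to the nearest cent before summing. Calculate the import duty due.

Line 1 (17.10, Astistan, 5,524 pairs, $1,205,889.20):
Code 17.10 is under a tariff-rate quota (threshold 1,991 pairs). In-quota: 1,991 pairs at 5.5%; over-quota: 3,533 pairs at 28%.
Pro-rata value split: in-quota = $1,205,889.20 × 1,991/5,524 = $434,635.30; over-quota = $1,205,889.20 − $434,635.30 = $771,253.90.
In-quota duty = $434,635.30 × 5.5% = $23,904.94. Over-quota duty = $771,253.90 × 28% = $215,951.09.
Line duty = $23,904.94 + $215,951.09 = $239,856.03.
Line 2 (92.54, Astistan, 3,226 kg, $59,390.66):
Base rate for 92.54 is 25.5%.
Duty = $59,390.66 × 25.5% = $15,144.62.
Total = $239,856.03 + $15,144.62 = $255,000.65.

$255,000.65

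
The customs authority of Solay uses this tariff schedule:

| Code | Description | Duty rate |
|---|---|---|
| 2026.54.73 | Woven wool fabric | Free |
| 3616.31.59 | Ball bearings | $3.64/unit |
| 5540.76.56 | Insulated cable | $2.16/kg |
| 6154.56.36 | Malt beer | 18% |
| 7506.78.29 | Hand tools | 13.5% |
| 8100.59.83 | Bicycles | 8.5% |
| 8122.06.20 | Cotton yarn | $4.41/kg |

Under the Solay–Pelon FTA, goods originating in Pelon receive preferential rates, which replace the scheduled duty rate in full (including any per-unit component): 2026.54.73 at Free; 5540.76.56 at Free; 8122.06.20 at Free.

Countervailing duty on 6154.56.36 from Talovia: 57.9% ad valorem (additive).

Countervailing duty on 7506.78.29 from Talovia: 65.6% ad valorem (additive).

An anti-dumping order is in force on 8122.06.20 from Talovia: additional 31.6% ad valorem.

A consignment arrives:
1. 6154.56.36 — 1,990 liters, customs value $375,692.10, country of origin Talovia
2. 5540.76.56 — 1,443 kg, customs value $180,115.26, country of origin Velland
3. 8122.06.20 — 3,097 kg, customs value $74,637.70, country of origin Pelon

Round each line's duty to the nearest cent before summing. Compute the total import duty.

$288,267.18

Line 1 (6154.56.36, Talovia, 1,990 liters, $375,692.10):
Base rate for 6154.56.36 is 18%.
Additional duty on 6154.56.36 from Talovia: +57.9%. Applied ad valorem rate: 18% + 57.9% = 75.9%.
Duty = $375,692.10 × 75.9% = $285,150.30.
Line 2 (5540.76.56, Velland, 1,443 kg, $180,115.26):
Base rate for 5540.76.56 is $2.16/kg.
5540.76.56 has an FTA preferential rate, but origin Velland is not Pelon; base rate stands.
Duty = 1,443 × $2.16 = $3,116.88.
Line 3 (8122.06.20, Pelon, 3,097 kg, $74,637.70):
Base rate for 8122.06.20 is $4.41/kg.
Origin Pelon qualifies under the Solay–Pelon agreement and 8122.06.20 is covered: preferential rate Free applies instead.
The additional-duty order on 8122.06.20 targets Talovia, not Pelon; it does not apply.
Duty = $74,637.70 × 0% = $0.00.
Total = $285,150.30 + $3,116.88 + $0.00 = $288,267.18.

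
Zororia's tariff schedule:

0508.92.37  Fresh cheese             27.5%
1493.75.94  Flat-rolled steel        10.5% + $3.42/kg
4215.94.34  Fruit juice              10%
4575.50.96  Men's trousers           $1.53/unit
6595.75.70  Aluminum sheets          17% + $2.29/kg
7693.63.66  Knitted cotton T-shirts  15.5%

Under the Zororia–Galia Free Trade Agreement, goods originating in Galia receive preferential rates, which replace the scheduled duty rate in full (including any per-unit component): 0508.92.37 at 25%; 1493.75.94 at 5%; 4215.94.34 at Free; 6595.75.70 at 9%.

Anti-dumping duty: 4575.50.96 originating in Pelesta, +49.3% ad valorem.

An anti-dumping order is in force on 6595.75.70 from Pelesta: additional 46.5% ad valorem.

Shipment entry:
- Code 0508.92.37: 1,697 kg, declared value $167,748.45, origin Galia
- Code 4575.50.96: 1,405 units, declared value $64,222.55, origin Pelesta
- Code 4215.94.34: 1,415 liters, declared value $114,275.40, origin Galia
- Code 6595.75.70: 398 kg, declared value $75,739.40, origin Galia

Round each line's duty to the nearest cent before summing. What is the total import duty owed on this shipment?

$82,565.03

Line 1 (0508.92.37, Galia, 1,697 kg, $167,748.45):
Base rate for 0508.92.37 is 27.5%.
Origin Galia qualifies under the Zororia–Galia agreement and 0508.92.37 is covered: preferential rate 25% applies instead.
Duty = $167,748.45 × 25% = $41,937.11.
Line 2 (4575.50.96, Pelesta, 1,405 units, $64,222.55):
Base rate for 4575.50.96 is $1.53/unit.
Additional duty on 4575.50.96 from Pelesta: +49.3% ad valorem. Applied ad valorem rate = 49.3%.
Duty = $64,222.55 × 49.3% + 1,405 × $1.53 = $33,811.37.
Line 3 (4215.94.34, Galia, 1,415 liters, $114,275.40):
Base rate for 4215.94.34 is 10%.
Origin Galia qualifies under the Zororia–Galia agreement and 4215.94.34 is covered: preferential rate Free applies instead.
Duty = $114,275.40 × 0% = $0.00.
Line 4 (6595.75.70, Galia, 398 kg, $75,739.40):
Base rate for 6595.75.70 is 17% + $2.29/kg.
Origin Galia qualifies under the Zororia–Galia agreement and 6595.75.70 is covered: preferential rate 9% applies instead.
The additional-duty order on 6595.75.70 targets Pelesta, not Galia; it does not apply.
Duty = $75,739.40 × 9% = $6,816.55.
Total = $41,937.11 + $33,811.37 + $0.00 + $6,816.55 = $82,565.03.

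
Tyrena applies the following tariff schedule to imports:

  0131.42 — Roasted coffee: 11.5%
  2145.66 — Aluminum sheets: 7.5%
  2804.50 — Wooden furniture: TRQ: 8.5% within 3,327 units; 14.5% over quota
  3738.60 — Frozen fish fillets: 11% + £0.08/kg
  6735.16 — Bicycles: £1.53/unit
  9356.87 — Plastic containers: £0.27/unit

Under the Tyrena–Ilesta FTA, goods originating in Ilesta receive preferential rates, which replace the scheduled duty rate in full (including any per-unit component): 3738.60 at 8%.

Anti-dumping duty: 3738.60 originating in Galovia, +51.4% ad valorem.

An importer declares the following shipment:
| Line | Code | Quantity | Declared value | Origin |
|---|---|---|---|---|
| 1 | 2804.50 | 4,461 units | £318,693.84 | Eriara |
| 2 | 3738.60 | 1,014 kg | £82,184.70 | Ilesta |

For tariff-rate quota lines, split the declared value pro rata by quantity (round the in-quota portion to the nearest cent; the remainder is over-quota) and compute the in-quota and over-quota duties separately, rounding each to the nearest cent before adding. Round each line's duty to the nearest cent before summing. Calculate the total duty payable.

Line 1 (2804.50, Eriara, 4,461 units, £318,693.84):
Code 2804.50 is under a tariff-rate quota (threshold 3,327 units). In-quota: 3,327 units at 8.5%; over-quota: 1,134 units at 14.5%.
Pro-rata value split: in-quota = £318,693.84 × 3,327/4,461 = £237,680.88; over-quota = £318,693.84 − £237,680.88 = £81,012.96.
In-quota duty = £237,680.88 × 8.5% = £20,202.87. Over-quota duty = £81,012.96 × 14.5% = £11,746.88.
Line duty = £20,202.87 + £11,746.88 = £31,949.75.
Line 2 (3738.60, Ilesta, 1,014 kg, £82,184.70):
Base rate for 3738.60 is 11% + £0.08/kg.
Origin Ilesta qualifies under the Tyrena–Ilesta agreement and 3738.60 is covered: preferential rate 8% applies instead.
The additional-duty order on 3738.60 targets Galovia, not Ilesta; it does not apply.
Duty = £82,184.70 × 8% = £6,574.78.
Total = £31,949.75 + £6,574.78 = £38,524.53.

£38,524.53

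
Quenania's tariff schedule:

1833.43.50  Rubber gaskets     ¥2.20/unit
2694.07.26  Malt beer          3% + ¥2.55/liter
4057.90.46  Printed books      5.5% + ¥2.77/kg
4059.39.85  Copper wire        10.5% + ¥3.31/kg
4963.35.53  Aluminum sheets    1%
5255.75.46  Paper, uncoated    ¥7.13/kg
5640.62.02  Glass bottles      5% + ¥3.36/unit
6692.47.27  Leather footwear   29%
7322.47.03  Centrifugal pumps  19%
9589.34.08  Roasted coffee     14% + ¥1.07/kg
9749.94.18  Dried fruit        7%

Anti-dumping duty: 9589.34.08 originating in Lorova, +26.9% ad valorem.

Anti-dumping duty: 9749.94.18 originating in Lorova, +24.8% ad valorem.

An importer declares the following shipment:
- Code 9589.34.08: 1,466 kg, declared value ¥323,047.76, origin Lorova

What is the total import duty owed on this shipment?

Line 1 (9589.34.08, Lorova, 1,466 kg, ¥323,047.76):
Base rate for 9589.34.08 is 14% + ¥1.07/kg.
Additional duty on 9589.34.08 from Lorova: +26.9%. Applied ad valorem rate: 14% + 26.9% = 40.9%.
Duty = ¥323,047.76 × 40.9% + 1,466 × ¥1.07 = ¥133,695.15.

¥133,695.15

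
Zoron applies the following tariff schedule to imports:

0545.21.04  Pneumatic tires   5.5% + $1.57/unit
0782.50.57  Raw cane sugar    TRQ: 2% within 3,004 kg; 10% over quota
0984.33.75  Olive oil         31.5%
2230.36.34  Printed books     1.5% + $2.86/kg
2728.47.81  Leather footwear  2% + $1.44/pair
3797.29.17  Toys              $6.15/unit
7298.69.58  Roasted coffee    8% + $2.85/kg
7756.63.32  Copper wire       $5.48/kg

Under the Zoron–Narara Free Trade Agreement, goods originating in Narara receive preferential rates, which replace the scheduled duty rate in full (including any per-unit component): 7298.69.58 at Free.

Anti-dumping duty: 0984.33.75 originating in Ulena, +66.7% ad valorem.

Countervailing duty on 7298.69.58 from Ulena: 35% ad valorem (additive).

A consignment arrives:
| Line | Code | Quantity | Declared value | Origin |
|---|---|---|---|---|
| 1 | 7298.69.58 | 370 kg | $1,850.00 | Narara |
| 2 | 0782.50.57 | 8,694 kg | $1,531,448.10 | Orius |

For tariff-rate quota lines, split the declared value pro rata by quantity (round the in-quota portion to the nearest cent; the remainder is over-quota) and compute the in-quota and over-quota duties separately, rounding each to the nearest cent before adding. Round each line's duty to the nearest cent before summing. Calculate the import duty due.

Line 1 (7298.69.58, Narara, 370 kg, $1,850.00):
Base rate for 7298.69.58 is 8% + $2.85/kg.
Origin Narara qualifies under the Zoron–Narara agreement and 7298.69.58 is covered: preferential rate Free applies instead.
The additional-duty order on 7298.69.58 targets Ulena, not Narara; it does not apply.
Duty = $1,850.00 × 0% = $0.00.
Line 2 (0782.50.57, Orius, 8,694 kg, $1,531,448.10):
Code 0782.50.57 is under a tariff-rate quota (threshold 3,004 kg). In-quota: 3,004 kg at 2%; over-quota: 5,690 kg at 10%.
Pro-rata value split: in-quota = $1,531,448.10 × 3,004/8,694 = $529,154.60; over-quota = $1,531,448.10 − $529,154.60 = $1,002,293.50.
In-quota duty = $529,154.60 × 2% = $10,583.09. Over-quota duty = $1,002,293.50 × 10% = $100,229.35.
Line duty = $10,583.09 + $100,229.35 = $110,812.44.
Total = $0.00 + $110,812.44 = $110,812.44.

$110,812.44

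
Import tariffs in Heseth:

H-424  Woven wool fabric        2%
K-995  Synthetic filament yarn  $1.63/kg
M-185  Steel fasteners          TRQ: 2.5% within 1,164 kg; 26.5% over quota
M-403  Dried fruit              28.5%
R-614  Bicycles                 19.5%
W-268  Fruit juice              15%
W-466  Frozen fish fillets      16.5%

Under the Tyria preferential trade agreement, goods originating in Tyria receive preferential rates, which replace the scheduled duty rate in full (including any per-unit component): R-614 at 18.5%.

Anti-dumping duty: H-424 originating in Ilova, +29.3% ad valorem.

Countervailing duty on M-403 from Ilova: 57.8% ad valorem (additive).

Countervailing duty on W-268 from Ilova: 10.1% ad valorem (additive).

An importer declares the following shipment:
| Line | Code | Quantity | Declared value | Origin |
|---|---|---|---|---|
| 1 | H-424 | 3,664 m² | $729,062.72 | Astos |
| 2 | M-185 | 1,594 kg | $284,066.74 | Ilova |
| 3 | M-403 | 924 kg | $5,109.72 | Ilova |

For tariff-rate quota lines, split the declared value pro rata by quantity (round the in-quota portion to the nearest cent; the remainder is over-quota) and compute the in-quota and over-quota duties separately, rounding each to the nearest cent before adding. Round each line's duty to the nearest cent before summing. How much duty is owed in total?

Line 1 (H-424, Astos, 3,664 m², $729,062.72):
Base rate for H-424 is 2%.
The additional-duty order on H-424 targets Ilova, not Astos; it does not apply.
Duty = $729,062.72 × 2% = $14,581.25.
Line 2 (M-185, Ilova, 1,594 kg, $284,066.74):
Code M-185 is under a tariff-rate quota (threshold 1,164 kg). In-quota: 1,164 kg at 2.5%; over-quota: 430 kg at 26.5%.
Pro-rata value split: in-quota = $284,066.74 × 1,164/1,594 = $207,436.44; over-quota = $284,066.74 − $207,436.44 = $76,630.30.
In-quota duty = $207,436.44 × 2.5% = $5,185.91. Over-quota duty = $76,630.30 × 26.5% = $20,307.03.
Line duty = $5,185.91 + $20,307.03 = $25,492.94.
Line 3 (M-403, Ilova, 924 kg, $5,109.72):
Base rate for M-403 is 28.5%.
Additional duty on M-403 from Ilova: +57.8%. Applied ad valorem rate: 28.5% + 57.8% = 86.3%.
Duty = $5,109.72 × 86.3% = $4,409.69.
Total = $14,581.25 + $25,492.94 + $4,409.69 = $44,483.88.

$44,483.88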